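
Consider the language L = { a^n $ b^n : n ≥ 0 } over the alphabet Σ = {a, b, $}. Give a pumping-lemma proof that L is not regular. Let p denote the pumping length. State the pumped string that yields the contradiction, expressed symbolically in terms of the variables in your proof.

a^{p+k} $ b^p

Toward a contradiction, assume L is regular with pumping length p.
Take w = a^p $ b^p ∈ L with |w| = 2p+1 ≥ p.
By the pumping lemma, w = xyz with |xy| ≤ p and y is nonempty.
Because |xy| ≤ p and w begins with p copies of a, we have y = a^k with 1 ≤ k ≤ p.
Pump with i = 2: xy^2z = a^{p+k} $ b^p, which would require p+k = p. But k ≥ 1, so xy^2z ∉ L.
Contradiction. Therefore L is not regular.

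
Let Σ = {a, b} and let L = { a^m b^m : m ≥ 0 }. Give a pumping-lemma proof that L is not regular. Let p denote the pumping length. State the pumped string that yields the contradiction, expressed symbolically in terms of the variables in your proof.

Assume L is regular. Let p be the pumping length given by the pumping lemma.
Choose w = a^p b^p, which is in L with |w| = 2p ≥ p.
Write w = xyz as guaranteed by the lemma, with |xy| ≤ p and y is nonempty.
The first p characters of w are a's, so xy (and hence y) consists only of a's. Write y = a^k, 1 ≤ k ≤ p.
Pump with i = 2: xy^2z = a^{p+k} b^p. For this to lie in L we would need p = p+k, which forces k = 0. But k ≥ 1, so xy^2z ∉ L.
This is a contradiction; hence L is not regular.

a^{p+k} b^p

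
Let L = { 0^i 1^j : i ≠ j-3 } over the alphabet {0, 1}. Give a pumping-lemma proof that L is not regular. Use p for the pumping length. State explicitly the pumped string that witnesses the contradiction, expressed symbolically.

Suppose for contradiction that L is regular, and let p be the pumping length.
Choose w = 0^p 1^{p+p!+3}. Since p ≠ (p+p!+3)-3 = p+p!, w ∈ L; and |w| ≥ p.
By the pumping lemma, w = xyz with |xy| ≤ p and |y| ≥ 1.
The first p characters of w are 0's, so xy (and hence y) consists only of 0's. Write y = 0^k, 1 ≤ k ≤ p.
Since 1 ≤ k ≤ p, k divides p!; set t = 1 + p!/k. Then xy^t z has p + (p!/k)·k = p + p! copies of 0. Now the 0-count is p+p! and (1-count)-3 = (p+p!+3)-3 = p+p!, so i ≠ j-3 fails. So xy^t z = 0^{p+p!} 1^{p+p!+3} ∉ L.
This contradicts the pumping lemma, so L is not regular.

0^{p+p!} 1^{p+p!+3}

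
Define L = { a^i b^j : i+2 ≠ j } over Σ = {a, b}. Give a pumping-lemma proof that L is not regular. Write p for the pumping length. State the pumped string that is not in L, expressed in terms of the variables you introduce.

Toward a contradiction, assume L is regular with pumping length p.
Choose w = a^p b^{p+p!+2}. Since p ≠ (p+p!+2)-2 = p+p!, w ∈ L; and |w| ≥ p.
By the pumping lemma, w = xyz with |xy| ≤ p and y is nonempty.
Since the first p symbols of w are all a's and |xy| ≤ p, y lies entirely in the leading a-block: y = a^k for some k with 1 ≤ k ≤ p.
Since 1 ≤ k ≤ p, k divides p!; set t = 1 + p!/k. Then xy^t z has p + (p!/k)·k = p + p! copies of a. Now the a-count is p+p! and (b-count)-2 = (p+p!+2)-2 = p+p!, so i+2 ≠ j fails. So xy^t z = a^{p+p!} b^{p+p!+2} ∉ L.
This is a contradiction; hence L is not regular.

a^{p+p!} b^{p+p!+2}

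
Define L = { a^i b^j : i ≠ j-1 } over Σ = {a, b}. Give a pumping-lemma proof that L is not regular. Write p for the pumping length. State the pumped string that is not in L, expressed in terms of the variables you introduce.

Suppose for contradiction that L is regular, and let p be the pumping length.
Choose w = a^p b^{p+p!+1}. Since p ≠ (p+p!+1)-1 = p+p!, w ∈ L; and |w| ≥ p.
By the pumping lemma, w = xyz with |xy| ≤ p and |y| > 0.
The first p characters of w are a's, so xy (and hence y) consists only of a's. Write y = a^k, 1 ≤ k ≤ p.
Since 1 ≤ k ≤ p, k divides p!; set t = 1 + p!/k. Then xy^t z has p + (p!/k)·k = p + p! copies of a. Now the a-count is p+p! and (b-count)-1 = (p+p!+1)-1 = p+p!, so i ≠ j-1 fails. So xy^t z = a^{p+p!} b^{p+p!+1} ∉ L.
This contradicts the pumping lemma, so L is not regular.

a^{p+p!} b^{p+p!+1}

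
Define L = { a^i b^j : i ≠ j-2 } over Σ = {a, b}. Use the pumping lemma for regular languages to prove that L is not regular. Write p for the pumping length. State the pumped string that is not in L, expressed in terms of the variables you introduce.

a^{p+p!} b^{p+p!+2}

Toward a contradiction, assume L is regular with pumping length p.
Choose w = a^p b^{p+p!+2}. Since p ≠ (p+p!+2)-2 = p+p!, w ∈ L; and |w| ≥ p.
The pumping lemma gives a decomposition w = xyz where |xy| ≤ p and |y| > 0.
Because |xy| ≤ p and w begins with p copies of a, we have y = a^k with 1 ≤ k ≤ p.
Since 1 ≤ k ≤ p, k divides p!; set t = 1 + p!/k. Then xy^t z has p + (p!/k)·k = p + p! copies of a. Now the a-count is p+p! and (b-count)-2 = (p+p!+2)-2 = p+p!, so i ≠ j-2 fails. So xy^t z = a^{p+p!} b^{p+p!+2} ∉ L.
This contradicts the pumping lemma, so L is not regular.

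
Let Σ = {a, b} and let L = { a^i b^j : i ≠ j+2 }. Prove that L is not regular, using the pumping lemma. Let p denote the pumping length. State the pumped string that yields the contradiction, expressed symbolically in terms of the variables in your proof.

a^{p+p!} b^{p+p!-2}

Assume L is regular. Let p be the pumping length given by the pumping lemma.
Choose w = a^p b^{p+p!-2}. Since p ≠ (p+p!-2)+2 = p+p!, w ∈ L; and |w| ≥ p.
By the pumping lemma, w = xyz with |xy| ≤ p and y is nonempty.
The first p characters of w are a's, so xy (and hence y) consists only of a's. Write y = a^k, 1 ≤ k ≤ p.
Since 1 ≤ k ≤ p, k divides p!; set t = 1 + p!/k. Then xy^t z has p + (p!/k)·k = p + p! copies of a. Now the a-count is p+p! and (b-count)+2 = (p+p!-2)+2 = p+p!, so i ≠ j+2 fails. So xy^t z = a^{p+p!} b^{p+p!-2} ∉ L.
This contradicts the pumping lemma, so L is not regular.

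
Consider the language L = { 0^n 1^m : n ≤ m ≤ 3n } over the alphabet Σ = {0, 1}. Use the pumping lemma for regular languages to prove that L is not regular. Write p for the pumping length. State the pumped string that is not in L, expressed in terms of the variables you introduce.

Toward a contradiction, assume L is regular with pumping length p.
Take w = 0^p 1^p ∈ L (since p ≤ p ≤ 3p), with |w| = 2p ≥ p.
By the pumping lemma, w = xyz with |xy| ≤ p and y is nonempty.
Because |xy| ≤ p and w begins with p copies of 0, we have y = 0^k with 1 ≤ k ≤ p.
Pump with i = 2: xy^2z = 0^{p+k} 1^p. Now n = p+k > p = m, so the condition n ≤ m fails. Thus xy^2z ∉ L.
This is a contradiction; hence L is not regular.

0^{p+k} 1^p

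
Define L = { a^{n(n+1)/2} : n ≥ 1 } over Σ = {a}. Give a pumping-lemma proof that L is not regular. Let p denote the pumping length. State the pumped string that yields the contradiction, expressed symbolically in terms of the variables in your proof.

a^{p(p+1)/2+k}

Assume L is regular; let p be its pumping constant.
Take w = a^{p(p+1)/2} ∈ L with |w| = p(p+1)/2 ≥ p.
Write w = xyz as guaranteed by the lemma, with |xy| ≤ p and y is nonempty.
Then y = a^k for some k with 1 ≤ k ≤ p.
Pump with i = 2: xy^2z = a^{p(p+1)/2+k}. Since 1 ≤ k ≤ p, p(p+1)/2 < p(p+1)/2+k ≤ p(p+1)/2+p < (p+1)(p+2)/2, so p(p+1)/2+k is strictly between consecutive triangular numbers. So xy^2z ∉ L.
Contradiction. Therefore L is not regular.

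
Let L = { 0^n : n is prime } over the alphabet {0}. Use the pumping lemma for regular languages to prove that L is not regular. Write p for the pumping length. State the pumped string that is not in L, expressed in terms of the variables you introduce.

0^{q(1+k)}

Assume L is regular. Let p be the pumping length given by the pumping lemma.
Let q be a prime with q ≥ p+2 (infinitely many primes exist), and take w = 0^q ∈ L with |w| = q ≥ p.
Write w = xyz as guaranteed by the lemma, with |xy| ≤ p and y is nonempty.
Then y = 0^k for some k with 1 ≤ k ≤ p.
Since 1 ≤ k ≤ p, |xz| = q-k. Pump with i = q+1: |xy^{q+1}z| = (q-k)+(q+1)k = q+qk = q(1+k), which is composite (both factors ≥ 2). So xy^{q+1}z = 0^{q(1+k)} ∉ L.
This is a contradiction; hence L is not regular.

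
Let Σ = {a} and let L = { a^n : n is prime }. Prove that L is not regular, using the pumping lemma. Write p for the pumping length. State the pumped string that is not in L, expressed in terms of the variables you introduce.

Assume L is regular. Let p be the pumping length given by the pumping lemma.
Let q be a prime with q ≥ p+2 (infinitely many primes exist), and take w = a^q ∈ L with |w| = q ≥ p.
The pumping lemma gives a decomposition w = xyz where |xy| ≤ p and y is nonempty.
Then y = a^k for some k with 1 ≤ k ≤ p.
Since 1 ≤ k ≤ p, |xz| = q-k. Pump with i = q+1: |xy^{q+1}z| = (q-k)+(q+1)k = q+qk = q(1+k), which is composite (both factors ≥ 2). So xy^{q+1}z = a^{q(1+k)} ∉ L.
This is a contradiction; hence L is not regular.

a^{q(1+k)}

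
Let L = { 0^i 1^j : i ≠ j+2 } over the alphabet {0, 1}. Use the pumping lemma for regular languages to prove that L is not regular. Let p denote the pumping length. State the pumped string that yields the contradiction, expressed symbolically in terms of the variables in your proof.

0^{p+p!} 1^{p+p!-2}

Assume L is regular. Let p be the pumping length given by the pumping lemma.
Choose w = 0^p 1^{p+p!-2}. Since p ≠ (p+p!-2)+2 = p+p!, w ∈ L; and |w| ≥ p.
The pumping lemma gives a decomposition w = xyz where |xy| ≤ p and y is nonempty.
The first p characters of w are 0's, so xy (and hence y) consists only of 0's. Write y = 0^k, 1 ≤ k ≤ p.
Since 1 ≤ k ≤ p, k divides p!; set t = 1 + p!/k. Then xy^t z has p + (p!/k)·k = p + p! copies of 0. Now the 0-count is p+p! and (1-count)+2 = (p+p!-2)+2 = p+p!, so i ≠ j+2 fails. So xy^t z = 0^{p+p!} 1^{p+p!-2} ∉ L.
This contradicts the pumping lemma, so L is not regular.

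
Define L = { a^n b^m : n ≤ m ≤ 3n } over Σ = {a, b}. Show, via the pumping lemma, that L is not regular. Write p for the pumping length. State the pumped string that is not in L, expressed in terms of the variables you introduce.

a^{p+k} b^p

Toward a contradiction, assume L is regular with pumping length p.
Take w = a^p b^p ∈ L (since p ≤ p ≤ 3p), with |w| = 2p ≥ p.
By the pumping lemma, w = xyz with |xy| ≤ p and y is nonempty.
The first p characters of w are a's, so xy (and hence y) consists only of a's. Write y = a^k, 1 ≤ k ≤ p.
Pump with i = 2: xy^2z = a^{p+k} b^p. Now n = p+k > p = m, so the condition n ≤ m fails. Thus xy^2z ∉ L.
This contradicts the pumping lemma, so L is not regular.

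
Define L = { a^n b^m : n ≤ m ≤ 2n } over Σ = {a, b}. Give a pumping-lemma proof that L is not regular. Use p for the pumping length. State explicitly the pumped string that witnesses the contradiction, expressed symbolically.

a^{p+k} b^p

Suppose for contradiction that L is regular, and let p be the pumping length.
Take w = a^p b^p ∈ L (since p ≤ p ≤ 2p), with |w| = 2p ≥ p.
By the pumping lemma, w = xyz with |xy| ≤ p and |y| > 0.
The first p characters of w are a's, so xy (and hence y) consists only of a's. Write y = a^k, 1 ≤ k ≤ p.
Pump with i = 2: xy^2z = a^{p+k} b^p. Now n = p+k > p = m, so the condition n ≤ m fails. Thus xy^2z ∉ L.
This contradicts the pumping lemma, so L is not regular.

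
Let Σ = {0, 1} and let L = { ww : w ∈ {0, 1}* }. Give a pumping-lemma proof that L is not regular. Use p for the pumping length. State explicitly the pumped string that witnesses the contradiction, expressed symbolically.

Toward a contradiction, assume L is regular with pumping length p.
Take w = 0^p 1^p 0^p 1^p = uu where u = 0^p1^p; then w ∈ L and |w| = 4p ≥ p.
By the pumping lemma, w = xyz with |xy| ≤ p and y is nonempty.
Since the first p symbols of w are all 0's and |xy| ≤ p, y lies entirely in the leading 0-block: y = 0^k for some k with 1 ≤ k ≤ p.
Pump with i = 2: xy^2z = 0^{p+k} 1^p 0^p 1^p, of length 4p+k. Suppose this equals vv. The string starts with 0 and ends with 1, so v does too; thus the boundary between the two copies of v is a 1→0 transition. There is exactly one such transition, at position 2p+k, so |v| = 2p+k and |vv| = 4p+2k ≠ 4p+k since k ≥ 1. So xy^2z ∉ L.
This contradicts the pumping lemma, so L is not regular.

0^{p+k} 1^p 0^p 1^p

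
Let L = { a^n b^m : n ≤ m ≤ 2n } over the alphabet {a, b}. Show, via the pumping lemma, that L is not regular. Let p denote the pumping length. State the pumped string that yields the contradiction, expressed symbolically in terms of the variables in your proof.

Assume L is regular; let p be its pumping constant.
Take w = a^p b^p ∈ L (since p ≤ p ≤ 2p), with |w| = 2p ≥ p.
Write w = xyz as guaranteed by the lemma, with |xy| ≤ p and |y| ≥ 1.
Because |xy| ≤ p and w begins with p copies of a, we have y = a^k with 1 ≤ k ≤ p.
Pump with i = 2: xy^2z = a^{p+k} b^p. Now n = p+k > p = m, so the condition n ≤ m fails. Thus xy^2z ∉ L.
Contradiction. Therefore L is not regular.

a^{p+k} b^p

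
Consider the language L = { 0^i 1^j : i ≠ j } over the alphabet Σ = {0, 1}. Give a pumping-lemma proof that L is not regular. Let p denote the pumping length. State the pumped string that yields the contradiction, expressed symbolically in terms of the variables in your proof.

0^{p+p!} 1^{p+p!}

Suppose for contradiction that L is regular, and let p be the pumping length.
Choose w = 0^p 1^{p+p!}. Since p ≠ p+p!, w ∈ L; and |w| ≥ p.
By the pumping lemma, w = xyz with |xy| ≤ p and |y| ≥ 1.
The first p characters of w are 0's, so xy (and hence y) consists only of 0's. Write y = 0^k, 1 ≤ k ≤ p.
Since 1 ≤ k ≤ p, k divides p!; set t = 1 + p!/k. Then xy^t z has p + (p!/k)·k = p + p! copies of 0. Now the 0-count equals the 1-count, so i ≠ j fails. So xy^t z = 0^{p+p!} 1^{p+p!} ∉ L.
This contradicts the pumping lemma, so L is not regular.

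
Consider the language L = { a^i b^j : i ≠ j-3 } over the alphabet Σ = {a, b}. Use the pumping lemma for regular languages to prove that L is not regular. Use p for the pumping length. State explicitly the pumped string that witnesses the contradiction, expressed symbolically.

a^{p+p!} b^{p+p!+3}

Assume L is regular; let p be its pumping constant.
Choose w = a^p b^{p+p!+3}. Since p ≠ (p+p!+3)-3 = p+p!, w ∈ L; and |w| ≥ p.
The pumping lemma gives a decomposition w = xyz where |xy| ≤ p and |y| > 0.
Since the first p symbols of w are all a's and |xy| ≤ p, y lies entirely in the leading a-block: y = a^k for some k with 1 ≤ k ≤ p.
Since 1 ≤ k ≤ p, k divides p!; set t = 1 + p!/k. Then xy^t z has p + (p!/k)·k = p + p! copies of a. Now the a-count is p+p! and (b-count)-3 = (p+p!+3)-3 = p+p!, so i ≠ j-3 fails. So xy^t z = a^{p+p!} b^{p+p!+3} ∉ L.
This is a contradiction; hence L is not regular.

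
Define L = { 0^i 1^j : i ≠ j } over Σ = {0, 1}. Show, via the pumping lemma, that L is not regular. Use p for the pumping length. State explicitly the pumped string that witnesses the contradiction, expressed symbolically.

Toward a contradiction, assume L is regular with pumping length p.
Choose w = 0^p 1^{p+p!}. Since p ≠ p+p!, w ∈ L; and |w| ≥ p.
Write w = xyz as guaranteed by the lemma, with |xy| ≤ p and |y| ≥ 1.
The first p characters of w are 0's, so xy (and hence y) consists only of 0's. Write y = 0^k, 1 ≤ k ≤ p.
Since 1 ≤ k ≤ p, k divides p!; set t = 1 + p!/k. Then xy^t z has p + (p!/k)·k = p + p! copies of 0. Now the 0-count equals the 1-count, so i ≠ j fails. So xy^t z = 0^{p+p!} 1^{p+p!} ∉ L.
This contradicts the pumping lemma, so L is not regular.

0^{p+p!} 1^{p+p!}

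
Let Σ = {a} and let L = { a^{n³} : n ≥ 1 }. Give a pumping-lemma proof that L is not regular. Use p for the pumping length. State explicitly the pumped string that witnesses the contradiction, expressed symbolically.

Suppose for contradiction that L is regular, and let p be the pumping length.
Take w = a^{p³} ∈ L with |w| = p³ ≥ p.
By the pumping lemma, w = xyz with |xy| ≤ p and |y| ≥ 1.
Then y = a^k for some k with 1 ≤ k ≤ p.
Pump with i = 2: xy^2z = a^{p³+k}. Since 1 ≤ k ≤ p, p³ < p³+k ≤ p³+p < p³+3p²+3p+1 = (p+1)³, so p³+k is not a perfect cube. So xy^2z ∉ L.
This contradicts the pumping lemma, so L is not regular.

a^{p³+k}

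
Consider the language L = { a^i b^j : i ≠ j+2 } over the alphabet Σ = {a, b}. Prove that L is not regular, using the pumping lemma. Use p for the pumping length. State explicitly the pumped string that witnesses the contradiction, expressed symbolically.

Assume L is regular. Let p be the pumping length given by the pumping lemma.
Choose w = a^p b^{p+p!-2}. Since p ≠ (p+p!-2)+2 = p+p!, w ∈ L; and |w| ≥ p.
Write w = xyz as guaranteed by the lemma, with |xy| ≤ p and y is nonempty.
The first p characters of w are a's, so xy (and hence y) consists only of a's. Write y = a^k, 1 ≤ k ≤ p.
Since 1 ≤ k ≤ p, k divides p!; set t = 1 + p!/k. Then xy^t z has p + (p!/k)·k = p + p! copies of a. Now the a-count is p+p! and (b-count)+2 = (p+p!-2)+2 = p+p!, so i ≠ j+2 fails. So xy^t z = a^{p+p!} b^{p+p!-2} ∉ L.
This contradicts the pumping lemma, so L is not regular.

a^{p+p!} b^{p+p!-2}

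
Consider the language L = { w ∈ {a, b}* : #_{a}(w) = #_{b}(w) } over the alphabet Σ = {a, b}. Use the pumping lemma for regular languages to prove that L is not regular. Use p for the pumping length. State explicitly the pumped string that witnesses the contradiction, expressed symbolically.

Suppose for contradiction that L is regular, and let p be the pumping length.
Choose w = a^p b^p ∈ L with |w| = 2p ≥ p.
Write w = xyz as guaranteed by the lemma, with |xy| ≤ p and |y| ≥ 1.
Because |xy| ≤ p and w begins with p copies of a, we have y = a^k with 1 ≤ k ≤ p.
Pump with i = 2: xy^2z = a^{p+k} b^p has p+k occurrences of a but only p of b. Since k ≥ 1 the counts differ, so xy^2z ∉ L.
Contradiction. Therefore L is not regular.

a^{p+k} b^p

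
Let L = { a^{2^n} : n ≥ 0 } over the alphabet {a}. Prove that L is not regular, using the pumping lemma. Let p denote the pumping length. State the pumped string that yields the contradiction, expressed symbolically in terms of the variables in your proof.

a^{2^p+k}

Toward a contradiction, assume L is regular with pumping length p.
Take w = a^{2^p} ∈ L with |w| = 2^p ≥ p.
By the pumping lemma, w = xyz with |xy| ≤ p and y is nonempty.
Then y = a^k for some k with 1 ≤ k ≤ p.
Pump with i = 2: xy^2z = a^{2^p+k}. Since 1 ≤ k ≤ p < 2^p, we have 2^p < 2^p+k < 2^{p+1}, so 2^p+k is not a power of 2. So xy^2z ∉ L.
This contradicts the pumping lemma, so L is not regular.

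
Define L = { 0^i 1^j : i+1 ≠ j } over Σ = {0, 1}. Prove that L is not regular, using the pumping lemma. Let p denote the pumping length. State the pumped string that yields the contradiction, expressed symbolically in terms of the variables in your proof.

0^{p+p!} 1^{p+p!+1}

Suppose for contradiction that L is regular, and let p be the pumping length.
Choose w = 0^p 1^{p+p!+1}. Since p ≠ (p+p!+1)-1 = p+p!, w ∈ L; and |w| ≥ p.
Write w = xyz as guaranteed by the lemma, with |xy| ≤ p and |y| > 0.
Since the first p symbols of w are all 0's and |xy| ≤ p, y lies entirely in the leading 0-block: y = 0^k for some k with 1 ≤ k ≤ p.
Since 1 ≤ k ≤ p, k divides p!; set t = 1 + p!/k. Then xy^t z has p + (p!/k)·k = p + p! copies of 0. Now the 0-count is p+p! and (1-count)-1 = (p+p!+1)-1 = p+p!, so i+1 ≠ j fails. So xy^t z = 0^{p+p!} 1^{p+p!+1} ∉ L.
This is a contradiction; hence L is not regular.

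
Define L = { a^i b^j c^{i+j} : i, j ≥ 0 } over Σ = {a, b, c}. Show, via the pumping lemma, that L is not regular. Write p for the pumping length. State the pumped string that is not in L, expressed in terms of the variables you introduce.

a^{p+k} b^p c^{2p}

Assume L is regular. Let p be the pumping length given by the pumping lemma.
Take w = a^p b^p c^{2p} ∈ L (with i=j=p, i+j=2p), |w| = 4p ≥ p.
Write w = xyz as guaranteed by the lemma, with |xy| ≤ p and y is nonempty.
Because |xy| ≤ p and w begins with p copies of a, we have y = a^k with 1 ≤ k ≤ p.
Consider xy^2z = a^{p+k} b^p c^{2p}. Now the a- and b-counts sum to 2p+k, but the c-count is 2p ≠ 2p+k. So xy^2z ∉ L.
Contradiction. Therefore L is not regular.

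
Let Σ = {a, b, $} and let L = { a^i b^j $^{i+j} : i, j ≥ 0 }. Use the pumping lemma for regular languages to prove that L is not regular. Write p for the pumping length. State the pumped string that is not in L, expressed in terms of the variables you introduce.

a^{p+k} b^p $^{2p}

Suppose for contradiction that L is regular, and let p be the pumping length.
Take w = a^p b^p $^{2p} ∈ L (with i=j=p, i+j=2p), |w| = 4p ≥ p.
The pumping lemma gives a decomposition w = xyz where |xy| ≤ p and |y| > 0.
Because |xy| ≤ p and w begins with p copies of a, we have y = a^k with 1 ≤ k ≤ p.
Consider xy^2z = a^{p+k} b^p $^{2p}. Now the a- and b-counts sum to 2p+k, but the $-count is 2p ≠ 2p+k. So xy^2z ∉ L.
This contradicts the pumping lemma, so L is not regular.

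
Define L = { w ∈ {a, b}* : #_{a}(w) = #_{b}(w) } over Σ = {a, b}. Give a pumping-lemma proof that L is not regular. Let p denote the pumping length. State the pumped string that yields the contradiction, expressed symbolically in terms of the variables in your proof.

a^{p+k} b^p

Suppose for contradiction that L is regular, and let p be the pumping length.
Choose w = a^p b^p ∈ L with |w| = 2p ≥ p.
The pumping lemma gives a decomposition w = xyz where |xy| ≤ p and y is nonempty.
The first p characters of w are a's, so xy (and hence y) consists only of a's. Write y = a^k, 1 ≤ k ≤ p.
Pump with i = 2: xy^2z = a^{p+k} b^p has p+k occurrences of a but only p of b. Since k ≥ 1 the counts differ, so xy^2z ∉ L.
This contradicts the pumping lemma, so L is not regular.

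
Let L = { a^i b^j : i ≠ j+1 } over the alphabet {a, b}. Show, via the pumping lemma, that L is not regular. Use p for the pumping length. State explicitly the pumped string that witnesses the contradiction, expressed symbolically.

Suppose for contradiction that L is regular, and let p be the pumping length.
Choose w = a^p b^{p+p!-1}. Since p ≠ (p+p!-1)+1 = p+p!, w ∈ L; and |w| ≥ p.
By the pumping lemma, w = xyz with |xy| ≤ p and y is nonempty.
Since the first p symbols of w are all a's and |xy| ≤ p, y lies entirely in the leading a-block: y = a^k for some k with 1 ≤ k ≤ p.
Since 1 ≤ k ≤ p, k divides p!; set t = 1 + p!/k. Then xy^t z has p + (p!/k)·k = p + p! copies of a. Now the a-count is p+p! and (b-count)+1 = (p+p!-1)+1 = p+p!, so i ≠ j+1 fails. So xy^t z = a^{p+p!} b^{p+p!-1} ∉ L.
This is a contradiction; hence L is not regular.

a^{p+p!} b^{p+p!-1}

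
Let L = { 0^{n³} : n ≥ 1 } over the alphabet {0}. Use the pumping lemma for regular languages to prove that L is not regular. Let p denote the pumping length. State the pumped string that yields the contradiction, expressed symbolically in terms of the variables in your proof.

Assume L is regular; let p be its pumping constant.
Take w = 0^{p³} ∈ L with |w| = p³ ≥ p.
By the pumping lemma, w = xyz with |xy| ≤ p and |y| ≥ 1.
Then y = 0^k for some k with 1 ≤ k ≤ p.
Pump with i = 2: xy^2z = 0^{p³+k}. Since 1 ≤ k ≤ p, p³ < p³+k ≤ p³+p < p³+3p²+3p+1 = (p+1)³, so p³+k is not a perfect cube. So xy^2z ∉ L.
Contradiction. Therefore L is not regular.

0^{p³+k}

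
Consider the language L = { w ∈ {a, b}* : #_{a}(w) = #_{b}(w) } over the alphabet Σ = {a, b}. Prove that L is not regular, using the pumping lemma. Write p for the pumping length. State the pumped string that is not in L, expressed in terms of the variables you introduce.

Assume L is regular. Let p be the pumping length given by the pumping lemma.
Choose w = a^p b^p ∈ L with |w| = 2p ≥ p.
By the pumping lemma, w = xyz with |xy| ≤ p and |y| > 0.
Because |xy| ≤ p and w begins with p copies of a, we have y = a^k with 1 ≤ k ≤ p.
Pump with i = 2: xy^2z = a^{p+k} b^p has p+k occurrences of a but only p of b. Since k ≥ 1 the counts differ, so xy^2z ∉ L.
This contradicts the pumping lemma, so L is not regular.

a^{p+k} b^p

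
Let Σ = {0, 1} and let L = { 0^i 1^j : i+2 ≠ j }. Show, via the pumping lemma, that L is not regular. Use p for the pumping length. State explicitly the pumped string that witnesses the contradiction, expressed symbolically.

Assume L is regular. Let p be the pumping length given by the pumping lemma.
Choose w = 0^p 1^{p+p!+2}. Since p ≠ (p+p!+2)-2 = p+p!, w ∈ L; and |w| ≥ p.
The pumping lemma gives a decomposition w = xyz where |xy| ≤ p and y is nonempty.
Since the first p symbols of w are all 0's and |xy| ≤ p, y lies entirely in the leading 0-block: y = 0^k for some k with 1 ≤ k ≤ p.
Since 1 ≤ k ≤ p, k divides p!; set t = 1 + p!/k. Then xy^t z has p + (p!/k)·k = p + p! copies of 0. Now the 0-count is p+p! and (1-count)-2 = (p+p!+2)-2 = p+p!, so i+2 ≠ j fails. So xy^t z = 0^{p+p!} 1^{p+p!+2} ∉ L.
This contradicts the pumping lemma, so L is not regular.

0^{p+p!} 1^{p+p!+2}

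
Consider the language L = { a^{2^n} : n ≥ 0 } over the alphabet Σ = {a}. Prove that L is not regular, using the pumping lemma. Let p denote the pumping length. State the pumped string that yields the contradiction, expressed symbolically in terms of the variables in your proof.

a^{2^p+k}

Assume L is regular; let p be its pumping constant.
Take w = a^{2^p} ∈ L with |w| = 2^p ≥ p.
The pumping lemma gives a decomposition w = xyz where |xy| ≤ p and y is nonempty.
Then y = a^k for some k with 1 ≤ k ≤ p.
Pump with i = 2: xy^2z = a^{2^p+k}. Since 1 ≤ k ≤ p < 2^p, we have 2^p < 2^p+k < 2^{p+1}, so 2^p+k is not a power of 2. So xy^2z ∉ L.
Contradiction. Therefore L is not regular.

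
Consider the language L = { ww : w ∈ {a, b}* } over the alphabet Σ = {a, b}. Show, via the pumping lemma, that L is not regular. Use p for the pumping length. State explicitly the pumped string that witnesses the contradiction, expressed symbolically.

a^{p+k} b^p a^p b^p

Assume L is regular. Let p be the pumping length given by the pumping lemma.
Take w = a^p b^p a^p b^p = uu where u = a^pb^p; then w ∈ L and |w| = 4p ≥ p.
By the pumping lemma, w = xyz with |xy| ≤ p and |y| ≥ 1.
Because |xy| ≤ p and w begins with p copies of a, we have y = a^k with 1 ≤ k ≤ p.
Pump with i = 2: xy^2z = a^{p+k} b^p a^p b^p, of length 4p+k. Suppose this equals vv. The string starts with a and ends with b, so v does too; thus the boundary between the two copies of v is a b→a transition. There is exactly one such transition, at position 2p+k, so |v| = 2p+k and |vv| = 4p+2k ≠ 4p+k since k ≥ 1. So xy^2z ∉ L.
This is a contradiction; hence L is not regular.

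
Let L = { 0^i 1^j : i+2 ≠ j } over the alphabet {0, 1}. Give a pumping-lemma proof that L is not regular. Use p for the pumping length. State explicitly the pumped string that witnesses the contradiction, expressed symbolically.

0^{p+p!} 1^{p+p!+2}

Assume L is regular. Let p be the pumping length given by the pumping lemma.
Choose w = 0^p 1^{p+p!+2}. Since p ≠ (p+p!+2)-2 = p+p!, w ∈ L; and |w| ≥ p.
By the pumping lemma, w = xyz with |xy| ≤ p and |y| ≥ 1.
Because |xy| ≤ p and w begins with p copies of 0, we have y = 0^k with 1 ≤ k ≤ p.
Since 1 ≤ k ≤ p, k divides p!; set t = 1 + p!/k. Then xy^t z has p + (p!/k)·k = p + p! copies of 0. Now the 0-count is p+p! and (1-count)-2 = (p+p!+2)-2 = p+p!, so i+2 ≠ j fails. So xy^t z = 0^{p+p!} 1^{p+p!+2} ∉ L.
Contradiction. Therefore L is not regular.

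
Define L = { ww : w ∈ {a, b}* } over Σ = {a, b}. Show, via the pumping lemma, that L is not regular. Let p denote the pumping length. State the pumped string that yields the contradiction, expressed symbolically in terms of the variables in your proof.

a^{p+k} b^p a^p b^p

Suppose for contradiction that L is regular, and let p be the pumping length.
Take w = a^p b^p a^p b^p = uu where u = a^pb^p; then w ∈ L and |w| = 4p ≥ p.
Write w = xyz as guaranteed by the lemma, with |xy| ≤ p and y is nonempty.
Since the first p symbols of w are all a's and |xy| ≤ p, y lies entirely in the leading a-block: y = a^k for some k with 1 ≤ k ≤ p.
Pump with i = 2: xy^2z = a^{p+k} b^p a^p b^p, of length 4p+k. Suppose this equals vv. The string starts with a and ends with b, so v does too; thus the boundary between the two copies of v is a b→a transition. There is exactly one such transition, at position 2p+k, so |v| = 2p+k and |vv| = 4p+2k ≠ 4p+k since k ≥ 1. So xy^2z ∉ L.
Contradiction. Therefore L is not regular.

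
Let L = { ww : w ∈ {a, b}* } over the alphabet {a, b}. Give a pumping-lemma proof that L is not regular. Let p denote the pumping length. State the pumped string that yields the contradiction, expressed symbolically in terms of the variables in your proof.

Assume L is regular. Let p be the pumping length given by the pumping lemma.
Take w = a^p b^p a^p b^p = uu where u = a^pb^p; then w ∈ L and |w| = 4p ≥ p.
By the pumping lemma, w = xyz with |xy| ≤ p and |y| > 0.
Because |xy| ≤ p and w begins with p copies of a, we have y = a^k with 1 ≤ k ≤ p.
Pump with i = 2: xy^2z = a^{p+k} b^p a^p b^p, of length 4p+k. Suppose this equals vv. The string starts with a and ends with b, so v does too; thus the boundary between the two copies of v is a b→a transition. There is exactly one such transition, at position 2p+k, so |v| = 2p+k and |vv| = 4p+2k ≠ 4p+k since k ≥ 1. So xy^2z ∉ L.
This contradicts the pumping lemma, so L is not regular.

a^{p+k} b^p a^p b^p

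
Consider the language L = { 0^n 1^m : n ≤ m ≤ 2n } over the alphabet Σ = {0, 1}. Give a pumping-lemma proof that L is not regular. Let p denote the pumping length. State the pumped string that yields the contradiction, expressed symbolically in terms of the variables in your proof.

0^{p+k} 1^p

Assume L is regular. Let p be the pumping length given by the pumping lemma.
Take w = 0^p 1^p ∈ L (since p ≤ p ≤ 2p), with |w| = 2p ≥ p.
The pumping lemma gives a decomposition w = xyz where |xy| ≤ p and y is nonempty.
Since the first p symbols of w are all 0's and |xy| ≤ p, y lies entirely in the leading 0-block: y = 0^k for some k with 1 ≤ k ≤ p.
Pump with i = 2: xy^2z = 0^{p+k} 1^p. Now n = p+k > p = m, so the condition n ≤ m fails. Thus xy^2z ∉ L.
Contradiction. Therefore L is not regular.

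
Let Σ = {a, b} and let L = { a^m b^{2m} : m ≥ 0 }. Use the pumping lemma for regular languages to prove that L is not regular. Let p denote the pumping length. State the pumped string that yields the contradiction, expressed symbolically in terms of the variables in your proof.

Suppose for contradiction that L is regular, and let p be the pumping length.
Choose w = a^p b^{2p}, which is in L with |w| = 3p ≥ p.
The pumping lemma gives a decomposition w = xyz where |xy| ≤ p and |y| > 0.
The first p characters of w are a's, so xy (and hence y) consists only of a's. Write y = a^k, 1 ≤ k ≤ p.
Pump with i = 2: xy^2z = a^{p+k} b^{2p}. For this to lie in L we would need 2p = 2(p+k), which forces k = 0. But k ≥ 1, so xy^2z ∉ L.
Contradiction. Therefore L is not regular.

a^{p+k} b^{2p}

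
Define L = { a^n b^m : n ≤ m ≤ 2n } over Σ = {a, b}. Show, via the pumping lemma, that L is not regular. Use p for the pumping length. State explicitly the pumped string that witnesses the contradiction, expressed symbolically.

Assume L is regular. Let p be the pumping length given by the pumping lemma.
Take w = a^p b^p ∈ L (since p ≤ p ≤ 2p), with |w| = 2p ≥ p.
By the pumping lemma, w = xyz with |xy| ≤ p and |y| ≥ 1.
Since the first p symbols of w are all a's and |xy| ≤ p, y lies entirely in the leading a-block: y = a^k for some k with 1 ≤ k ≤ p.
Pump with i = 2: xy^2z = a^{p+k} b^p. Now n = p+k > p = m, so the condition n ≤ m fails. Thus xy^2z ∉ L.
Contradiction. Therefore L is not regular.

a^{p+k} b^p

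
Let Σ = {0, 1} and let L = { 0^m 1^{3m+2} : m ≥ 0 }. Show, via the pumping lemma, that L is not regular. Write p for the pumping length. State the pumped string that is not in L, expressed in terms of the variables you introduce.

0^{p+k} 1^{3p+2}

Suppose for contradiction that L is regular, and let p be the pumping length.
Choose w = 0^p 1^{3p+2}, which is in L with |w| = 4p+2 ≥ p.
By the pumping lemma, w = xyz with |xy| ≤ p and |y| > 0.
Because |xy| ≤ p and w begins with p copies of 0, we have y = 0^k with 1 ≤ k ≤ p.
Pump with i = 2: xy^2z = 0^{p+k} 1^{3p+2}. For this to lie in L we would need 3p+2 = 3(p+k)+2, which forces k = 0. But k ≥ 1, so xy^2z ∉ L.
This contradicts the pumping lemma, so L is not regular.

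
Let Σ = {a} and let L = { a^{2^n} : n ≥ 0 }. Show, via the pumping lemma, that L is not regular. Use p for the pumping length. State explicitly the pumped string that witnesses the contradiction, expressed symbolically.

Assume L is regular. Let p be the pumping length given by the pumping lemma.
Take w = a^{2^p} ∈ L with |w| = 2^p ≥ p.
The pumping lemma gives a decomposition w = xyz where |xy| ≤ p and y is nonempty.
Then y = a^k for some k with 1 ≤ k ≤ p.
Pump with i = 2: xy^2z = a^{2^p+k}. Since 1 ≤ k ≤ p < 2^p, we have 2^p < 2^p+k < 2^{p+1}, so 2^p+k is not a power of 2. So xy^2z ∉ L.
This is a contradiction; hence L is not regular.

a^{2^p+k}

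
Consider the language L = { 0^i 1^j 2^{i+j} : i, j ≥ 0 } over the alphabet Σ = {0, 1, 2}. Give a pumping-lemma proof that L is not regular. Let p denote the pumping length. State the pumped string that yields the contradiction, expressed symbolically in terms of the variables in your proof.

Toward a contradiction, assume L is regular with pumping length p.
Take w = 0^p 1^p 2^{2p} ∈ L (with i=j=p, i+j=2p), |w| = 4p ≥ p.
The pumping lemma gives a decomposition w = xyz where |xy| ≤ p and |y| > 0.
Since the first p symbols of w are all 0's and |xy| ≤ p, y lies entirely in the leading 0-block: y = 0^k for some k with 1 ≤ k ≤ p.
Consider xy^2z = 0^{p+k} 1^p 2^{2p}. Now the 0- and 1-counts sum to 2p+k, but the 2-count is 2p ≠ 2p+k. So xy^2z ∉ L.
This contradicts the pumping lemma, so L is not regular.

0^{p+k} 1^p 2^{2p}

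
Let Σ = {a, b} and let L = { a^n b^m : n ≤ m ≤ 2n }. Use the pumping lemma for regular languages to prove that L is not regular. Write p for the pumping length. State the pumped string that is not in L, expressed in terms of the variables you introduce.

a^{p+k} b^p

Assume L is regular. Let p be the pumping length given by the pumping lemma.
Take w = a^p b^p ∈ L (since p ≤ p ≤ 2p), with |w| = 2p ≥ p.
Write w = xyz as guaranteed by the lemma, with |xy| ≤ p and |y| ≥ 1.
Because |xy| ≤ p and w begins with p copies of a, we have y = a^k with 1 ≤ k ≤ p.
Pump with i = 2: xy^2z = a^{p+k} b^p. Now n = p+k > p = m, so the condition n ≤ m fails. Thus xy^2z ∉ L.
Contradiction. Therefore L is not regular.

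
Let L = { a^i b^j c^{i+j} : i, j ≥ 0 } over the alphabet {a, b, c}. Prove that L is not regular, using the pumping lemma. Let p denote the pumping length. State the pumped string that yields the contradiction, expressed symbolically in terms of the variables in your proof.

a^{p+k} b^p c^{2p}

Suppose for contradiction that L is regular, and let p be the pumping length.
Take w = a^p b^p c^{2p} ∈ L (with i=j=p, i+j=2p), |w| = 4p ≥ p.
By the pumping lemma, w = xyz with |xy| ≤ p and |y| ≥ 1.
The first p characters of w are a's, so xy (and hence y) consists only of a's. Write y = a^k, 1 ≤ k ≤ p.
Consider xy^2z = a^{p+k} b^p c^{2p}. Now the a- and b-counts sum to 2p+k, but the c-count is 2p ≠ 2p+k. So xy^2z ∉ L.
This contradicts the pumping lemma, so L is not regular.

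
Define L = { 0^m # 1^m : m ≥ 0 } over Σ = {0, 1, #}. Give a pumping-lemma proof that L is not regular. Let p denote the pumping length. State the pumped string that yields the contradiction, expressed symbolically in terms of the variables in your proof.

Assume L is regular. Let p be the pumping length given by the pumping lemma.
Take w = 0^p # 1^p ∈ L with |w| = 2p+1 ≥ p.
Write w = xyz as guaranteed by the lemma, with |xy| ≤ p and y is nonempty.
Since the first p symbols of w are all 0's and |xy| ≤ p, y lies entirely in the leading 0-block: y = 0^k for some k with 1 ≤ k ≤ p.
Pump with i = 2: xy^2z = 0^{p+k} # 1^p, which would require p+k = p. But k ≥ 1, so xy^2z ∉ L.
This contradicts the pumping lemma, so L is not regular.

0^{p+k} # 1^p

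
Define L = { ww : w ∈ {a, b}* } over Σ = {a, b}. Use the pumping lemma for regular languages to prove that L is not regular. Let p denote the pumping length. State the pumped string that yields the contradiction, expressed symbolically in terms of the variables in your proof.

Suppose for contradiction that L is regular, and let p be the pumping length.
Take w = a^p b^p a^p b^p = uu where u = a^pb^p; then w ∈ L and |w| = 4p ≥ p.
The pumping lemma gives a decomposition w = xyz where |xy| ≤ p and |y| > 0.
Since the first p symbols of w are all a's and |xy| ≤ p, y lies entirely in the leading a-block: y = a^k for some k with 1 ≤ k ≤ p.
Pump with i = 2: xy^2z = a^{p+k} b^p a^p b^p, of length 4p+k. Suppose this equals vv. The string starts with a and ends with b, so v does too; thus the boundary between the two copies of v is a b→a transition. There is exactly one such transition, at position 2p+k, so |v| = 2p+k and |vv| = 4p+2k ≠ 4p+k since k ≥ 1. So xy^2z ∉ L.
This contradicts the pumping lemma, so L is not regular.

a^{p+k} b^p a^p b^p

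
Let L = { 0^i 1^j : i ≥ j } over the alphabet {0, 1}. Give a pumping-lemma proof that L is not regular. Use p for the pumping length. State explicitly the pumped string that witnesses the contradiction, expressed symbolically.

0^{p-k} 1^p

Toward a contradiction, assume L is regular with pumping length p.
Choose w = 0^p 1^p ∈ L, with |w| = 2p ≥ p.
Write w = xyz as guaranteed by the lemma, with |xy| ≤ p and y is nonempty.
Because |xy| ≤ p and w begins with p copies of 0, we have y = 0^k with 1 ≤ k ≤ p.
Consider xy^0z = xz = 0^{p-k} 1^p. Since k ≥ 1, the 0-count p-k is less than p, so i ≥ j fails; thus xz ∉ L.
This contradicts the pumping lemma, so L is not regular.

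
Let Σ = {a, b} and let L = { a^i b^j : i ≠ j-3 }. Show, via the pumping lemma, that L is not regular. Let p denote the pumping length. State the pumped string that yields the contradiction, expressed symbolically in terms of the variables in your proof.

a^{p+p!} b^{p+p!+3}

Assume L is regular. Let p be the pumping length given by the pumping lemma.
Choose w = a^p b^{p+p!+3}. Since p ≠ (p+p!+3)-3 = p+p!, w ∈ L; and |w| ≥ p.
Write w = xyz as guaranteed by the lemma, with |xy| ≤ p and |y| > 0.
Since the first p symbols of w are all a's and |xy| ≤ p, y lies entirely in the leading a-block: y = a^k for some k with 1 ≤ k ≤ p.
Since 1 ≤ k ≤ p, k divides p!; set t = 1 + p!/k. Then xy^t z has p + (p!/k)·k = p + p! copies of a. Now the a-count is p+p! and (b-count)-3 = (p+p!+3)-3 = p+p!, so i ≠ j-3 fails. So xy^t z = a^{p+p!} b^{p+p!+3} ∉ L.
This is a contradiction; hence L is not regular.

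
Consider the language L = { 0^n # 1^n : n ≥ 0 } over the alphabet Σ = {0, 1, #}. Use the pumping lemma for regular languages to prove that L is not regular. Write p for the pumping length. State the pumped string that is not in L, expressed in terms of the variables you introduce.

Suppose for contradiction that L is regular, and let p be the pumping length.
Take w = 0^p # 1^p ∈ L with |w| = 2p+1 ≥ p.
By the pumping lemma, w = xyz with |xy| ≤ p and |y| ≥ 1.
The first p characters of w are 0's, so xy (and hence y) consists only of 0's. Write y = 0^k, 1 ≤ k ≤ p.
Pump with i = 2: xy^2z = 0^{p+k} # 1^p, which would require p+k = p. But k ≥ 1, so xy^2z ∉ L.
This is a contradiction; hence L is not regular.

0^{p+k} # 1^p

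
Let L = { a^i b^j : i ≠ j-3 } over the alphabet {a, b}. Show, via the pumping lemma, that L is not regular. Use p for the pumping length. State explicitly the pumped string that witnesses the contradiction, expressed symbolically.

Assume L is regular. Let p be the pumping length given by the pumping lemma.
Choose w = a^p b^{p+p!+3}. Since p ≠ (p+p!+3)-3 = p+p!, w ∈ L; and |w| ≥ p.
Write w = xyz as guaranteed by the lemma, with |xy| ≤ p and |y| > 0.
The first p characters of w are a's, so xy (and hence y) consists only of a's. Write y = a^k, 1 ≤ k ≤ p.
Since 1 ≤ k ≤ p, k divides p!; set t = 1 + p!/k. Then xy^t z has p + (p!/k)·k = p + p! copies of a. Now the a-count is p+p! and (b-count)-3 = (p+p!+3)-3 = p+p!, so i ≠ j-3 fails. So xy^t z = a^{p+p!} b^{p+p!+3} ∉ L.
Contradiction. Therefore L is not regular.

a^{p+p!} b^{p+p!+3}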